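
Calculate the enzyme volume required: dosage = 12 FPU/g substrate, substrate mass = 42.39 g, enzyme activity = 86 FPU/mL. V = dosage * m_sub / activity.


V = dosage * m_sub / activity
V = 12 * 42.39 / 86
V = 5.9149 mL

5.9149 mL


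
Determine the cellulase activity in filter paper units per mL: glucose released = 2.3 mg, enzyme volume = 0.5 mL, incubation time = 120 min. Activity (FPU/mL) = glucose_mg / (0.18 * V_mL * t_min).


Activity = glucose_mg / (0.18 mg/umol * V_mL * t_min)
= 2.3 / (0.18 * 0.5 * 120)
= 0.2130 FPU/mL

0.2130 FPU/mL


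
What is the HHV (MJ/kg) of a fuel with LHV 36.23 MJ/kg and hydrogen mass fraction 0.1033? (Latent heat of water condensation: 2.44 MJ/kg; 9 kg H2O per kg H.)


HHV = LHV + H_frac * 9 * 2.44
= 36.23 + 0.1033 * 9 * 2.44
= 38.4985 MJ/kg

38.4985 MJ/kg


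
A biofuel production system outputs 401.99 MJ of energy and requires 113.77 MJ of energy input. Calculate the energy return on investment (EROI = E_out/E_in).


EROI = E_out / E_in
= 401.99 / 113.77
= 3.5334

3.5334


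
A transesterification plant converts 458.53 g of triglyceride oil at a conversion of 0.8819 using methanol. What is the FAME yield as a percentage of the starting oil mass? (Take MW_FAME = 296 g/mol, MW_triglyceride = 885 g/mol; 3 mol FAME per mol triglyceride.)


m_FAME = oil * conv * (3 * 296 / 885) = oil * conv * (888/885)
= 458.53 * 0.8819 * 888 / 885
= 405.7484 g
Y = m_FAME / oil * 100 = conv * (888/885) * 100
= 0.8819 * 888 / 885 * 100
= 88.49%

88.49%


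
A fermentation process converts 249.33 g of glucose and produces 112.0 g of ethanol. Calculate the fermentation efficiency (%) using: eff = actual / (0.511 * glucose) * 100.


Fermentation efficiency = (actual / (0.511 * glucose)) * 100
= (112.0 / (0.511 * 249.33)) * 100
= 87.9068%

87.9068%


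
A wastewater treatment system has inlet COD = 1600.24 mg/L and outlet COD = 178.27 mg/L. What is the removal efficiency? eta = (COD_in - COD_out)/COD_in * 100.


eta = (COD_in - COD_out) / COD_in * 100
= (1600.24 - 178.27) / 1600.24 * 100
= 88.8598%

88.8598%


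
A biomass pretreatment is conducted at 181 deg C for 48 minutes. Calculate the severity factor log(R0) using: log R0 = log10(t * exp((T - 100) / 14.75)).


logR0 = log10(t * exp((T - 100) / 14.75))
= log10(48 * exp((181 - 100) / 14.75))
= 4.0662

4.0662


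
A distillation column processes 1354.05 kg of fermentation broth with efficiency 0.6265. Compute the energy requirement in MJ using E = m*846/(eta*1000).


E = m * 846 / (eta * 1000)
= 1354.05 * 846 / (0.6265 * 1000)
= 1828.4538 MJ

1828.4538 MJ


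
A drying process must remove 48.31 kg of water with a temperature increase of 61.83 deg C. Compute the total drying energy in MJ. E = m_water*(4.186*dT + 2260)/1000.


E = m_water * (4.186 * dT + 2260) / 1000
= 48.31 * (4.186 * 61.83 + 2260) / 1000
= 121.6842 MJ

121.6842 MJ


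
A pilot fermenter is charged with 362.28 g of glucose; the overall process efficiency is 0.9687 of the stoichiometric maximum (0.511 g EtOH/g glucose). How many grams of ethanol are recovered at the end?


Actual ethanol: m = 0.511 * 362.28 * 0.9687
m = 179.3307 g

179.3307 g


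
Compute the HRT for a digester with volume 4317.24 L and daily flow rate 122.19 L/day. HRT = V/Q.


HRT = V / Q
= 4317.24 / 122.19
= 35.3322 days

35.3322 days


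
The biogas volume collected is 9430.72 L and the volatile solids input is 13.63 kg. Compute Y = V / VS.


Y = V / VS
= 9430.72 / 13.63
= 691.9090 L/kg VS

691.9090 L/kg VS


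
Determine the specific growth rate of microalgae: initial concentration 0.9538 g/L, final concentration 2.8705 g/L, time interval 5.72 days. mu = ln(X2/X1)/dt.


mu = ln(X2/X1) / dt
= ln(2.8705/0.9538) / 5.72
= 0.1926 per day

0.1926 per day


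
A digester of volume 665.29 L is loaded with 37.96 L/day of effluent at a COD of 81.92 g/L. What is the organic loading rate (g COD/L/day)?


OLR = Q * S / V
= 37.96 * 81.92 / 665.29
= 4.6742 g/L/day

4.6742 g/L/day


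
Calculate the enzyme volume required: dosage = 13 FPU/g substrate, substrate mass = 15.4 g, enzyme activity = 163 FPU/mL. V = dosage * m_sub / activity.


V = dosage * m_sub / activity
V = 13 * 15.4 / 163
V = 1.2282 mL

1.2282 mL


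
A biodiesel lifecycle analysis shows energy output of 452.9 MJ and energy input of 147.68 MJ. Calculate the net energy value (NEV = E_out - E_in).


NEV = E_out - E_in
= 452.9 - 147.68
= 305.2200 MJ

305.2200 MJ


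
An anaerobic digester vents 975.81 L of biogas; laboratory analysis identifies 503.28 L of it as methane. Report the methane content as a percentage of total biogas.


CH4% = V_CH4 / V_total * 100
= 503.28 / 975.81 * 100
= 51.5756%

51.5756%


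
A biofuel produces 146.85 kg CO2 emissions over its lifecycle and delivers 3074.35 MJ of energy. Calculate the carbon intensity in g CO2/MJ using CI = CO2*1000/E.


CI = CO2 * 1000 / E
= 146.85 * 1000 / 3074.35
= 47.7662 g CO2/MJ

47.7662 g CO2/MJ


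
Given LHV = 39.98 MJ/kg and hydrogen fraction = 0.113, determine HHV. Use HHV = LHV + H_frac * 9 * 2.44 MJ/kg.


HHV = LHV + H_frac * 9 * 2.44
= 39.98 + 0.113 * 9 * 2.44
= 42.4615 MJ/kg

42.4615 MJ/kg


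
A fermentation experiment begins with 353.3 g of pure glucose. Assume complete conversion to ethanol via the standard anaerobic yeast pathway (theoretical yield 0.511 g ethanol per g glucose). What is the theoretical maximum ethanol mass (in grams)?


Theoretical ethanol yield: m_EtOH = 0.511 * m_glucose
m_EtOH = 0.511 * 353.3 = 180.5363 g

180.5363 g


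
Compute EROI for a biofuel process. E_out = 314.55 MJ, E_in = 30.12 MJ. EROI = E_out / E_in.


EROI = E_out / E_in
= 314.55 / 30.12
= 10.4432

10.4432


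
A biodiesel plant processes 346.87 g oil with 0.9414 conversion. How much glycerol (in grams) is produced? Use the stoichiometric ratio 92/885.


glycerol = oil * conv * (92/885)
= 346.87 * 0.9414 * 92 / 885
= 33.9458 g

33.9458 g


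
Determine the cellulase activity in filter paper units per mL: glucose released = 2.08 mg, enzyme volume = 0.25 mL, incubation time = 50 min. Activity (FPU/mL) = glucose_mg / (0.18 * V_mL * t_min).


Activity = glucose_mg / (0.18 mg/umol * V_mL * t_min)
= 2.08 / (0.18 * 0.25 * 50)
= 0.9244 FPU/mL

0.9244 FPU/mL


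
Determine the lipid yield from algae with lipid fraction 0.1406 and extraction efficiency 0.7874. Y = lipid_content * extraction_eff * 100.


Y = lipid_content * extraction_eff * 100
= 0.1406 * 0.7874 * 100
= 11.0708%

11.0708%


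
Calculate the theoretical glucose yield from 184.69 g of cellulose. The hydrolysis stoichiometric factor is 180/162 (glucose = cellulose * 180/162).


glucose = cellulose * 180/162
= 184.69 * 180/162
= 205.2111 g

205.2111 g


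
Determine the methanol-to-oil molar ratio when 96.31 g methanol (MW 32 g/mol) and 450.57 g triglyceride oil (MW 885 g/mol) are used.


Molar ratio = n_MeOH / n_oil = (MeOH/32) / (oil/885) = (MeOH * 885) / (32 * oil)
= (96.31 * 885) / (32 * 450.57)
= 5.9116

5.9116


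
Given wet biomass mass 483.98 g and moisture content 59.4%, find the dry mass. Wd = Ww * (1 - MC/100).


Wd = Ww * (1 - MC/100)
= 483.98 * (1 - 59.4/100)
= 196.4959 g

196.4959 g


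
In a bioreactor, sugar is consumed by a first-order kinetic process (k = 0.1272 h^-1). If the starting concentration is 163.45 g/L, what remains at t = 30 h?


S = S0 * exp(-k * t)
S = 163.45 * exp(-0.1272 * 30)
S = 3.5985 g/L

3.5985 g/L


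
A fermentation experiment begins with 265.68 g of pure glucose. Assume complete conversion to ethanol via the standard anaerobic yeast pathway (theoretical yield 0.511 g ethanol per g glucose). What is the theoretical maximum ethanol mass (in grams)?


Theoretical ethanol yield: m_EtOH = 0.511 * m_glucose
m_EtOH = 0.511 * 265.68 = 135.7625 g

135.7625 g


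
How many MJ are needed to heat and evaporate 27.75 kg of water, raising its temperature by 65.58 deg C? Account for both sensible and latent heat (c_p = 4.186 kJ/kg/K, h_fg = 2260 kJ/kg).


E = m_water * (4.186 * dT + 2260) / 1000
= 27.75 * (4.186 * 65.58 + 2260) / 1000
= 70.3329 MJ

70.3329 MJ


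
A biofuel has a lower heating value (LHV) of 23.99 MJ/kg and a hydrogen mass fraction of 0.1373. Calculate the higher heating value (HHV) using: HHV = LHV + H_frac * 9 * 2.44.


HHV = LHV + H_frac * 9 * 2.44
= 23.99 + 0.1373 * 9 * 2.44
= 27.0051 MJ/kg

27.0051 MJ/kg


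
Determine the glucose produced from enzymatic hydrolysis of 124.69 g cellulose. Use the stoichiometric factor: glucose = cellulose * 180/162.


glucose = cellulose * 180/162
= 124.69 * 180/162
= 138.5444 g

138.5444 g


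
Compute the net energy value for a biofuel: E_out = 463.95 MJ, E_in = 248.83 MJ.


NEV = E_out - E_in
= 463.95 - 248.83
= 215.1200 MJ

215.1200 MJ


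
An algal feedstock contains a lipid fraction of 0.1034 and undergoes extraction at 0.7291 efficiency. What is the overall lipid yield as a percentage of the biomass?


Y = lipid_content * extraction_eff * 100
= 0.1034 * 0.7291 * 100
= 7.5389%

7.5389%


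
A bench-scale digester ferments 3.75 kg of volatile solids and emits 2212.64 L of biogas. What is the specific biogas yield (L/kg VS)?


Y = V / VS
= 2212.64 / 3.75
= 590.0373 L/kg VS

590.0373 L/kg VS


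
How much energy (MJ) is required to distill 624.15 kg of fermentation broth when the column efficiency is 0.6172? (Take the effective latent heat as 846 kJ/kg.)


E = m * 846 / (eta * 1000)
= 624.15 * 846 / (0.6172 * 1000)
= 855.5264 MJ

855.5264 MJ


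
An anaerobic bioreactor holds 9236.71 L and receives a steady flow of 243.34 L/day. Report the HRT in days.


HRT = V / Q
= 9236.71 / 243.34
= 37.9580 days

37.9580 days


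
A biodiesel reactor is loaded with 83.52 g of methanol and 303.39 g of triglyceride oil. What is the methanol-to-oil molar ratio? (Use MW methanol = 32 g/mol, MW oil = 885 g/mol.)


Molar ratio = n_MeOH / n_oil = (MeOH/32) / (oil/885) = (MeOH * 885) / (32 * oil)
= (83.52 * 885) / (32 * 303.39)
= 7.6135

7.6135


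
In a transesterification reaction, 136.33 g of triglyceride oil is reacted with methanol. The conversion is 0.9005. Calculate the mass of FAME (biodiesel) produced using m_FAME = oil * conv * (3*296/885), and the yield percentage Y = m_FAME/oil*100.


m_FAME = oil * conv * (3 * 296 / 885) = oil * conv * (888/885)
= 136.33 * 0.9005 * 888 / 885
= 123.1813 g
Y = m_FAME / oil * 100 = conv * (888/885) * 100
= 0.9005 * 888 / 885 * 100
= 90.36%

123.1813 g FAME; Y = 90.36%


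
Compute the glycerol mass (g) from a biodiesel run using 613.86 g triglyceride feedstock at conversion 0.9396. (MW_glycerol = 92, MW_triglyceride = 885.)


glycerol = oil * conv * (92/885)
= 613.86 * 0.9396 * 92 / 885
= 59.9593 g

59.9593 g


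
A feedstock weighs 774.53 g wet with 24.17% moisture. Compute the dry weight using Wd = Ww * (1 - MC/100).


Wd = Ww * (1 - MC/100)
= 774.53 * (1 - 24.17/100)
= 587.3261 g

587.3261 g


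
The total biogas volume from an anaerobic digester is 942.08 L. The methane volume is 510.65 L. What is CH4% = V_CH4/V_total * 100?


CH4% = V_CH4 / V_total * 100
= 510.65 / 942.08 * 100
= 54.2045%

54.2045%


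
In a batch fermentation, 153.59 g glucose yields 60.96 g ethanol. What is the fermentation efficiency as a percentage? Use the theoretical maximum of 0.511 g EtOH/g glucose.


Fermentation efficiency = (actual / (0.511 * glucose)) * 100
= (60.96 / (0.511 * 153.59)) * 100
= 77.6714%

77.6714%


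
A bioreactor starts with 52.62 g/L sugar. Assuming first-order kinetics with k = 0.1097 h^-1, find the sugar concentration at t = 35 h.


S = S0 * exp(-k * t)
S = 52.62 * exp(-0.1097 * 35)
S = 1.1316 g/L

1.1316 g/L


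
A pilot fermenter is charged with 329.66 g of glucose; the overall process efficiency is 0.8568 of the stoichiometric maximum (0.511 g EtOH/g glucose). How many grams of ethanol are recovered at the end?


Actual ethanol: m = 0.511 * 329.66 * 0.8568
m = 144.3333 g

144.3333 g


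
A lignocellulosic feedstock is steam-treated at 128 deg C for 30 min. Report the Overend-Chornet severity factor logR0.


logR0 = log10(t * exp((T - 100) / 14.75))
= log10(30 * exp((128 - 100) / 14.75))
= 2.3015

2.3015


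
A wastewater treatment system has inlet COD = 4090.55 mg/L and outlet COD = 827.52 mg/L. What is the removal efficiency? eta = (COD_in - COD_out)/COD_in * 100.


eta = (COD_in - COD_out) / COD_in * 100
= (4090.55 - 827.52) / 4090.55 * 100
= 79.7700%

79.7700%


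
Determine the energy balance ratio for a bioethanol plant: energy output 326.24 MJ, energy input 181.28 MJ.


EROI = E_out / E_in
= 326.24 / 181.28
= 1.7996

1.7996


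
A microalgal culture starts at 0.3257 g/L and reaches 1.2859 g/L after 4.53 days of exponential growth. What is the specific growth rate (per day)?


mu = ln(X2/X1) / dt
= ln(1.2859/0.3257) / 4.53
= 0.3031 per day

0.3031 per day


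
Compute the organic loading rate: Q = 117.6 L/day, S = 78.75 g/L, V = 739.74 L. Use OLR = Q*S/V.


OLR = Q * S / V
= 117.6 * 78.75 / 739.74
= 12.5193 g/L/day

12.5193 g/L/day


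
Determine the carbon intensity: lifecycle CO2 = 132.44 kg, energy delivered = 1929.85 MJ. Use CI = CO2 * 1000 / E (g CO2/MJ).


CI = CO2 * 1000 / E
= 132.44 * 1000 / 1929.85
= 68.6271 g CO2/MJ

68.6271 g CO2/MJ


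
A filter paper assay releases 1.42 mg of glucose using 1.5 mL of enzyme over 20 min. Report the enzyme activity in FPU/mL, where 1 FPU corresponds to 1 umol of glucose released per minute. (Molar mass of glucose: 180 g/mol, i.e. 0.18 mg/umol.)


Activity = glucose_mg / (0.18 mg/umol * V_mL * t_min)
= 1.42 / (0.18 * 1.5 * 20)
= 0.2630 FPU/mL

0.2630 FPU/mL


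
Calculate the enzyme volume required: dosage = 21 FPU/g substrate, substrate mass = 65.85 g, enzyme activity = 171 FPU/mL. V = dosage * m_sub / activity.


V = dosage * m_sub / activity
V = 21 * 65.85 / 171
V = 8.0868 mL

8.0868 mL


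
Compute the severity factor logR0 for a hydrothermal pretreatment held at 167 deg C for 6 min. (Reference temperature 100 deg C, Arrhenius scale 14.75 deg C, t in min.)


logR0 = log10(t * exp((T - 100) / 14.75))
= log10(6 * exp((167 - 100) / 14.75))
= 2.7509

2.7509


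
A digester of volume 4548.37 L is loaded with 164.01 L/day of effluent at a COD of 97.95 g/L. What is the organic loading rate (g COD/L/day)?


OLR = Q * S / V
= 164.01 * 97.95 / 4548.37
= 3.5320 g/L/day

3.5320 g/L/day


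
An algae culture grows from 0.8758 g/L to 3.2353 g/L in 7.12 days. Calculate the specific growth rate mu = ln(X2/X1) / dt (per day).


mu = ln(X2/X1) / dt
= ln(3.2353/0.8758) / 7.12
= 0.1835 per day

0.1835 per day


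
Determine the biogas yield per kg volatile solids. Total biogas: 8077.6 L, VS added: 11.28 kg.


Y = V / VS
= 8077.6 / 11.28
= 716.0993 L/kg VS

716.0993 L/kg VS


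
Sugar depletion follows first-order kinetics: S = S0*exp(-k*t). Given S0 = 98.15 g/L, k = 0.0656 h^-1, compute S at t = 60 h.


S = S0 * exp(-k * t)
S = 98.15 * exp(-0.0656 * 60)
S = 1.9165 g/L

1.9165 g/L


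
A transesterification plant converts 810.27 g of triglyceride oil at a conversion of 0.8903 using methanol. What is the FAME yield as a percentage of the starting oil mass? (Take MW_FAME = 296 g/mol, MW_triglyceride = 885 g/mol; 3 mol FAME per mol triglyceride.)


m_FAME = oil * conv * (3 * 296 / 885) = oil * conv * (888/885)
= 810.27 * 0.8903 * 888 / 885
= 723.8287 g
Y = m_FAME / oil * 100 = conv * (888/885) * 100
= 0.8903 * 888 / 885 * 100
= 89.33%

89.33%


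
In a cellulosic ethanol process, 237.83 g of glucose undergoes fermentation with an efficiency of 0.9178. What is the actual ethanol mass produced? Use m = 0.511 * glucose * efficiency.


Actual ethanol: m = 0.511 * 237.83 * 0.9178
m = 111.5413 g

111.5413 g


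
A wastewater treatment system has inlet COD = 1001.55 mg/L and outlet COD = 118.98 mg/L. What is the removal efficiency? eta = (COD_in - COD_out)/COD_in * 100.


eta = (COD_in - COD_out) / COD_in * 100
= (1001.55 - 118.98) / 1001.55 * 100
= 88.1204%

88.1204%


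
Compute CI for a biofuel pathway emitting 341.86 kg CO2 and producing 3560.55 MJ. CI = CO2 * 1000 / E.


CI = CO2 * 1000 / E
= 341.86 * 1000 / 3560.55
= 96.0133 g CO2/MJ

96.0133 g CO2/MJ


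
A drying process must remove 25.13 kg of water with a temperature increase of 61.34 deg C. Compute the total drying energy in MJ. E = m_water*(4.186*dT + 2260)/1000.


E = m_water * (4.186 * dT + 2260) / 1000
= 25.13 * (4.186 * 61.34 + 2260) / 1000
= 63.2464 MJ

63.2464 MJ


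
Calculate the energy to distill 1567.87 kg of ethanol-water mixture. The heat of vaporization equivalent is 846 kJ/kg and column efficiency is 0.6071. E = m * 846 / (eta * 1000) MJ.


E = m * 846 / (eta * 1000)
= 1567.87 * 846 / (0.6071 * 1000)
= 2184.8427 MJ

2184.8427 MJ


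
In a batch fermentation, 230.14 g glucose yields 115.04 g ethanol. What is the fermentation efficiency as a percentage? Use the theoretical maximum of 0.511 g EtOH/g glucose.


Fermentation efficiency = (actual / (0.511 * glucose)) * 100
= (115.04 / (0.511 * 230.14)) * 100
= 97.8218%

97.8218%


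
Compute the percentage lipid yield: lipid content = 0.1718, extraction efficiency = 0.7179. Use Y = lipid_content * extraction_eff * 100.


Y = lipid_content * extraction_eff * 100
= 0.1718 * 0.7179 * 100
= 12.3335%

12.3335%


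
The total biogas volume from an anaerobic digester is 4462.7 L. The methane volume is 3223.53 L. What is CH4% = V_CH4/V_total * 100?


CH4% = V_CH4 / V_total * 100
= 3223.53 / 4462.7 * 100
= 72.2327%

72.2327%


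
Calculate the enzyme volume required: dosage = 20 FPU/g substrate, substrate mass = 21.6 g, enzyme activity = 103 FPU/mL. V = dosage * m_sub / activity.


V = dosage * m_sub / activity
V = 20 * 21.6 / 103
V = 4.1942 mL

4.1942 mL


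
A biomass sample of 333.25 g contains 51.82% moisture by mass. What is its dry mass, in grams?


Wd = Ww * (1 - MC/100)
= 333.25 * (1 - 51.82/100)
= 160.5599 g

160.5599 g


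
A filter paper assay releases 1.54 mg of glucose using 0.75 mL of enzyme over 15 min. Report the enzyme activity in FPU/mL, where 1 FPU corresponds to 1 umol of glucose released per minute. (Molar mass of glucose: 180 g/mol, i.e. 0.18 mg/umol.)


Activity = glucose_mg / (0.18 mg/umol * V_mL * t_min)
= 1.54 / (0.18 * 0.75 * 15)
= 0.7605 FPU/mL

0.7605 FPU/mL


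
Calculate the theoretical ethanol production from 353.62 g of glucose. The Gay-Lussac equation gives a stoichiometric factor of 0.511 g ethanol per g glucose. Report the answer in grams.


Theoretical ethanol yield: m_EtOH = 0.511 * m_glucose
m_EtOH = 0.511 * 353.62 = 180.6998 g

180.6998 g


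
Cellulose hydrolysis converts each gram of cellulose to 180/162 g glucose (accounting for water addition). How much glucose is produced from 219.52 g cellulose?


glucose = cellulose * 180/162
= 219.52 * 180/162
= 243.9111 g

243.9111 g


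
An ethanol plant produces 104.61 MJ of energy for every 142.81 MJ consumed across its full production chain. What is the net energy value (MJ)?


NEV = E_out - E_in
= 104.61 - 142.81
= -38.2000 MJ

-38.2000 MJ


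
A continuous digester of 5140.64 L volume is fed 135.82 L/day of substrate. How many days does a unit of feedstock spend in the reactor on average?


HRT = V / Q
= 5140.64 / 135.82
= 37.8489 days

37.8489 days


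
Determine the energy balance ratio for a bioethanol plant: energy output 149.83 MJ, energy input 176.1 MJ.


EROI = E_out / E_in
= 149.83 / 176.1
= 0.8508

0.8508


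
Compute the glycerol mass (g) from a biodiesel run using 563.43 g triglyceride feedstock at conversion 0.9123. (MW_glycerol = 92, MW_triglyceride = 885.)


glycerol = oil * conv * (92/885)
= 563.43 * 0.9123 * 92 / 885
= 53.4346 g

53.4346 g


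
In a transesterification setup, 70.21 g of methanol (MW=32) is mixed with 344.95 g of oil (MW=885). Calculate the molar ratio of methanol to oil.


Molar ratio = n_MeOH / n_oil = (MeOH/32) / (oil/885) = (MeOH * 885) / (32 * oil)
= (70.21 * 885) / (32 * 344.95)
= 5.6291

5.6291


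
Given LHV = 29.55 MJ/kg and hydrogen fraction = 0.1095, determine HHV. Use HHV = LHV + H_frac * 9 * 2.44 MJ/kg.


HHV = LHV + H_frac * 9 * 2.44
= 29.55 + 0.1095 * 9 * 2.44
= 31.9546 MJ/kg

31.9546 MJ/kg


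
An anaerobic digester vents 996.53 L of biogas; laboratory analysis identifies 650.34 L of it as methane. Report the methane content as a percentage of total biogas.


CH4% = V_CH4 / V_total * 100
= 650.34 / 996.53 * 100
= 65.2605%

65.2605%


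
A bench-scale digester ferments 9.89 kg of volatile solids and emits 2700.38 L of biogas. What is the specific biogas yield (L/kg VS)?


Y = V / VS
= 2700.38 / 9.89
= 273.0415 L/kg VS

273.0415 L/kg VS


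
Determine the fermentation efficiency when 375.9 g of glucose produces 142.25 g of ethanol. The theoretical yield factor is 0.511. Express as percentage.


Fermentation efficiency = (actual / (0.511 * glucose)) * 100
= (142.25 / (0.511 * 375.9)) * 100
= 74.0558%

74.0558%


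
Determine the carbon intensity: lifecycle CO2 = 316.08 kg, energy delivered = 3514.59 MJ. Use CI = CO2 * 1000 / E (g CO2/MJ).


CI = CO2 * 1000 / E
= 316.08 * 1000 / 3514.59
= 89.9337 g CO2/MJ

89.9337 g CO2/MJ


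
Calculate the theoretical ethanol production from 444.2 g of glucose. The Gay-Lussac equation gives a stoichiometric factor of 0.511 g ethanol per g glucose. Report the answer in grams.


Theoretical ethanol yield: m_EtOH = 0.511 * m_glucose
m_EtOH = 0.511 * 444.2 = 226.9862 g

226.9862 g


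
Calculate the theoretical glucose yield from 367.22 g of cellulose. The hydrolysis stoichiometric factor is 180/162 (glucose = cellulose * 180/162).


glucose = cellulose * 180/162
= 367.22 * 180/162
= 408.0222 g

408.0222 g


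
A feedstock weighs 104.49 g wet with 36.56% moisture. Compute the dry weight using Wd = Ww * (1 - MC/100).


Wd = Ww * (1 - MC/100)
= 104.49 * (1 - 36.56/100)
= 66.2885 g

66.2885 g


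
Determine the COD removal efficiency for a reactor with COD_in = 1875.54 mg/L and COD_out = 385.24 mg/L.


eta = (COD_in - COD_out) / COD_in * 100
= (1875.54 - 385.24) / 1875.54 * 100
= 79.4598%

79.4598%


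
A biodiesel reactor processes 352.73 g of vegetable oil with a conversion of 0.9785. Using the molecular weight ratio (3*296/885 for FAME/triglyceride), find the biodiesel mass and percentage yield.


m_FAME = oil * conv * (3 * 296 / 885) = oil * conv * (888/885)
= 352.73 * 0.9785 * 888 / 885
= 346.3163 g
Y = m_FAME / oil * 100 = conv * (888/885) * 100
= 0.9785 * 888 / 885 * 100
= 98.18%

346.3163 g FAME; Y = 98.18%


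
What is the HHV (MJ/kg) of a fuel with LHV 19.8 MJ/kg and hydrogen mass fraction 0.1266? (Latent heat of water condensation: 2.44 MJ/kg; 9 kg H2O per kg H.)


HHV = LHV + H_frac * 9 * 2.44
= 19.8 + 0.1266 * 9 * 2.44
= 22.5801 MJ/kg

22.5801 MJ/kg


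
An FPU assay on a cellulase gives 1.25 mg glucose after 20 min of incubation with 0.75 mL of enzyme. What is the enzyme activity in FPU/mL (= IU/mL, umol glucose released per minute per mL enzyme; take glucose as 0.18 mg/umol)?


Activity = glucose_mg / (0.18 mg/umol * V_mL * t_min)
= 1.25 / (0.18 * 0.75 * 20)
= 0.4630 FPU/mL

0.4630 FPU/mL


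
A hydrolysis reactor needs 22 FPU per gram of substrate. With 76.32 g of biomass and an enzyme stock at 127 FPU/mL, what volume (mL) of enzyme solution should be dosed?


V = dosage * m_sub / activity
V = 22 * 76.32 / 127
V = 13.2208 mL

13.2208 mL


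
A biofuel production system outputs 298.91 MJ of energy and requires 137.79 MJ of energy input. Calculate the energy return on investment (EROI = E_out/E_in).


EROI = E_out / E_in
= 298.91 / 137.79
= 2.1693

2.1693


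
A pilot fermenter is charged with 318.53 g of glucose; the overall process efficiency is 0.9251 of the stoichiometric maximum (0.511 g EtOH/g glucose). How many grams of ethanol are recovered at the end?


Actual ethanol: m = 0.511 * 318.53 * 0.9251
m = 150.5774 g

150.5774 g


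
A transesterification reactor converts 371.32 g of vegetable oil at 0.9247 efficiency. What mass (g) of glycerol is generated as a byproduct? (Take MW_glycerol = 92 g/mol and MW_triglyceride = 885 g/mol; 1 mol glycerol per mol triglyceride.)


glycerol = oil * conv * (92/885)
= 371.32 * 0.9247 * 92 / 885
= 35.6939 g

35.6939 g


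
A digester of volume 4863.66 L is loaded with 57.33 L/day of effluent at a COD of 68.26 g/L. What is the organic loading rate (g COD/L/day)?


OLR = Q * S / V
= 57.33 * 68.26 / 4863.66
= 0.8046 g/L/day

0.8046 g/L/day


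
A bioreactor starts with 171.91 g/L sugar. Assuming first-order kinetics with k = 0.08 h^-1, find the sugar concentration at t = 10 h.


S = S0 * exp(-k * t)
S = 171.91 * exp(-0.08 * 10)
S = 77.2441 g/L

77.2441 g/L


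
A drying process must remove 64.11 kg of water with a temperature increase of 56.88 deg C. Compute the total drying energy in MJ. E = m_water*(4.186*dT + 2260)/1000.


E = m_water * (4.186 * dT + 2260) / 1000
= 64.11 * (4.186 * 56.88 + 2260) / 1000
= 160.1532 MJ

160.1532 MJ


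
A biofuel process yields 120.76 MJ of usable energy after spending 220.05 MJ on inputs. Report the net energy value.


NEV = E_out - E_in
= 120.76 - 220.05
= -99.2900 MJ

-99.2900 MJ


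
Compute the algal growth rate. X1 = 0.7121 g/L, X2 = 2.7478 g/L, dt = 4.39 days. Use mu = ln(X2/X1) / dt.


mu = ln(X2/X1) / dt
= ln(2.7478/0.7121) / 4.39
= 0.3076 per day

0.3076 per day


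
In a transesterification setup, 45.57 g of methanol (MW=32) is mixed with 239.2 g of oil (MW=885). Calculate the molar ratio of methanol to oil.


Molar ratio = n_MeOH / n_oil = (MeOH/32) / (oil/885) = (MeOH * 885) / (32 * oil)
= (45.57 * 885) / (32 * 239.2)
= 5.2688

5.2688


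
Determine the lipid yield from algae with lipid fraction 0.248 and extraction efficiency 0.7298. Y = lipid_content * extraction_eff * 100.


Y = lipid_content * extraction_eff * 100
= 0.248 * 0.7298 * 100
= 18.0990%

18.0990%


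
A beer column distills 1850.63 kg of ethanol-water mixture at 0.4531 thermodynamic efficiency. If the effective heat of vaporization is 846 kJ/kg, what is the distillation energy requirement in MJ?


E = m * 846 / (eta * 1000)
= 1850.63 * 846 / (0.4531 * 1000)
= 3455.3807 MJ

3455.3807 MJ


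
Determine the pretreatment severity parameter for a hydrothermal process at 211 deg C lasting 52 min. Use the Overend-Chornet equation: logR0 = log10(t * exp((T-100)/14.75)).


logR0 = log10(t * exp((T - 100) / 14.75))
= log10(52 * exp((211 - 100) / 14.75))
= 4.9843

4.9843


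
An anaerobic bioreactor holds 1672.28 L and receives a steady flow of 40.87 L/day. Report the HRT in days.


HRT = V / Q
= 1672.28 / 40.87
= 40.9171 days

40.9171 days


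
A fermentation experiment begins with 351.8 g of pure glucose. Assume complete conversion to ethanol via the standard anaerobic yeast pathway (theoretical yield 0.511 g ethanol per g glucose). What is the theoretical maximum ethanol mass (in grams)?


Theoretical ethanol yield: m_EtOH = 0.511 * m_glucose
m_EtOH = 0.511 * 351.8 = 179.7698 g

179.7698 g


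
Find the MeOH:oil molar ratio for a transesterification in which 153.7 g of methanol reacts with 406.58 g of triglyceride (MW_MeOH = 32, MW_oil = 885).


Molar ratio = n_MeOH / n_oil = (MeOH/32) / (oil/885) = (MeOH * 885) / (32 * oil)
= (153.7 * 885) / (32 * 406.58)
= 10.4549

10.4549


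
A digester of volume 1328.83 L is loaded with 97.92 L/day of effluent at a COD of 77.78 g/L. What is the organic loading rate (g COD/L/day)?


OLR = Q * S / V
= 97.92 * 77.78 / 1328.83
= 5.7315 g/L/day

5.7315 g/L/day


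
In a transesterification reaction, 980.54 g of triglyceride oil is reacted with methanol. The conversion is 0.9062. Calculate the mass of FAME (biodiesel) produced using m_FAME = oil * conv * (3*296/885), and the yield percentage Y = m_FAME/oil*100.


m_FAME = oil * conv * (3 * 296 / 885) = oil * conv * (888/885)
= 980.54 * 0.9062 * 888 / 885
= 891.5774 g
Y = m_FAME / oil * 100 = conv * (888/885) * 100
= 0.9062 * 888 / 885 * 100
= 90.93%

891.5774 g FAME; Y = 90.93%


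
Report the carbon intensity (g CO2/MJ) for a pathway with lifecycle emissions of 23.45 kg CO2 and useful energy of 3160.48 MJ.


CI = CO2 * 1000 / E
= 23.45 * 1000 / 3160.48
= 7.4198 g CO2/MJ

7.4198 g CO2/MJ


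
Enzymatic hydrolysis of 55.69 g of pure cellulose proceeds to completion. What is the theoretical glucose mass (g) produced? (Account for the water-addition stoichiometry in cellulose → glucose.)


glucose = cellulose * 180/162
= 55.69 * 180/162
= 61.8778 g

61.8778 g


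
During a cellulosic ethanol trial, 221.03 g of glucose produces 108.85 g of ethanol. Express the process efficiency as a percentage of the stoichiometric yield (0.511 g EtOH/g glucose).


Fermentation efficiency = (actual / (0.511 * glucose)) * 100
= (108.85 / (0.511 * 221.03)) * 100
= 96.3732%

96.3732%


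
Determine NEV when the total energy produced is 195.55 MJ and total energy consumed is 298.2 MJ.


NEV = E_out - E_in
= 195.55 - 298.2
= -102.6500 MJ

-102.6500 MJ


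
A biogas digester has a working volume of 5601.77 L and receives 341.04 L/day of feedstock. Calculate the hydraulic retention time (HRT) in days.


HRT = V / Q
= 5601.77 / 341.04
= 16.4256 days

16.4256 days


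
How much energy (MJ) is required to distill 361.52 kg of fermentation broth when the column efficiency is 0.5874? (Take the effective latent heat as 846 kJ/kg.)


E = m * 846 / (eta * 1000)
= 361.52 * 846 / (0.5874 * 1000)
= 520.6774 MJ

520.6774 MJ


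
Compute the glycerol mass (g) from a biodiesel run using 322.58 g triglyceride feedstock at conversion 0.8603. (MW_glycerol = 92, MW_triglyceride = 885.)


glycerol = oil * conv * (92/885)
= 322.58 * 0.8603 * 92 / 885
= 28.8491 g

28.8491 g


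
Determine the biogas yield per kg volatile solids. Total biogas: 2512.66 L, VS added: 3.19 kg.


Y = V / VS
= 2512.66 / 3.19
= 787.6677 L/kg VS

787.6677 L/kg VS


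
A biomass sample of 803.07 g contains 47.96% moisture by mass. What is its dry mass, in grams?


Wd = Ww * (1 - MC/100)
= 803.07 * (1 - 47.96/100)
= 417.9176 g

417.9176 g


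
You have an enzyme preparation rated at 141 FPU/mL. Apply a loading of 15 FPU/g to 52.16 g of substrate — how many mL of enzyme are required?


V = dosage * m_sub / activity
V = 15 * 52.16 / 141
V = 5.5489 mL

5.5489 mL


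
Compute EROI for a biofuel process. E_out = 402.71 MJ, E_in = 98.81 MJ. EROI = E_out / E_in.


EROI = E_out / E_in
= 402.71 / 98.81
= 4.0756

4.0756


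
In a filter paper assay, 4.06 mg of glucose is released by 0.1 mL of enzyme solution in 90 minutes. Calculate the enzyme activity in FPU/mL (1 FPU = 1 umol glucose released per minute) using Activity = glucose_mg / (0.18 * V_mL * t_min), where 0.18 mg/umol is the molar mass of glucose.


Activity = glucose_mg / (0.18 mg/umol * V_mL * t_min)
= 4.06 / (0.18 * 0.1 * 90)
= 2.5062 FPU/mL

2.5062 FPU/mL


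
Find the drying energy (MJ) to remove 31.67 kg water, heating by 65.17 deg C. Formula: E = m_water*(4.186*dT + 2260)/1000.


E = m_water * (4.186 * dT + 2260) / 1000
= 31.67 * (4.186 * 65.17 + 2260) / 1000
= 80.2138 MJ

80.2138 MJ


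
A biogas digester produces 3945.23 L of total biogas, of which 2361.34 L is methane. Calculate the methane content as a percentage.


CH4% = V_CH4 / V_total * 100
= 2361.34 / 3945.23 * 100
= 59.8530%

59.8530%


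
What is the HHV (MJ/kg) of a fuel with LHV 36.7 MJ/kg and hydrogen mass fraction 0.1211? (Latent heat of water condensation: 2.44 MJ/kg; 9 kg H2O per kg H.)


HHV = LHV + H_frac * 9 * 2.44
= 36.7 + 0.1211 * 9 * 2.44
= 39.3594 MJ/kg

39.3594 MJ/kg


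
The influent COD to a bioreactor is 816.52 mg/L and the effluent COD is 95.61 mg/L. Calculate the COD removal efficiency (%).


eta = (COD_in - COD_out) / COD_in * 100
= (816.52 - 95.61) / 816.52 * 100
= 88.2906%

88.2906%


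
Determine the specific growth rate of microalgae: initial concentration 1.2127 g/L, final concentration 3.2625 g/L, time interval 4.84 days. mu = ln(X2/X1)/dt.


mu = ln(X2/X1) / dt
= ln(3.2625/1.2127) / 4.84
= 0.2045 per day

0.2045 per day


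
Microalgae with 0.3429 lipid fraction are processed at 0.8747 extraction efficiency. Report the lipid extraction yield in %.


Y = lipid_content * extraction_eff * 100
= 0.3429 * 0.8747 * 100
= 29.9935%

29.9935%


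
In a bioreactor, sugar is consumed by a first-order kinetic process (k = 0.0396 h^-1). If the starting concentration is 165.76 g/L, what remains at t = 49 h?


S = S0 * exp(-k * t)
S = 165.76 * exp(-0.0396 * 49)
S = 23.8108 g/L

23.8108 g/L


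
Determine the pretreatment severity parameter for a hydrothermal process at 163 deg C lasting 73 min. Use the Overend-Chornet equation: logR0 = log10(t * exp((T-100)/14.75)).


logR0 = log10(t * exp((T - 100) / 14.75))
= log10(73 * exp((163 - 100) / 14.75))
= 3.7183

3.7183


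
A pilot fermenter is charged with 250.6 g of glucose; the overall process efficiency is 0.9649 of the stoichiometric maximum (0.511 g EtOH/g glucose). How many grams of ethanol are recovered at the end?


Actual ethanol: m = 0.511 * 250.6 * 0.9649
m = 123.5618 g

123.5618 g


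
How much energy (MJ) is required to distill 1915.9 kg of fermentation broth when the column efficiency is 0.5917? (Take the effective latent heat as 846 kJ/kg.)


E = m * 846 / (eta * 1000)
= 1915.9 * 846 / (0.5917 * 1000)
= 2739.3128 MJ

2739.3128 MJ


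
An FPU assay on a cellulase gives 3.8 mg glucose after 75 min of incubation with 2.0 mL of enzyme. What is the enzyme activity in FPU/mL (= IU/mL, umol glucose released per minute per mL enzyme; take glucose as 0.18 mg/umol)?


Activity = glucose_mg / (0.18 mg/umol * V_mL * t_min)
= 3.8 / (0.18 * 2.0 * 75)
= 0.1407 FPU/mL

0.1407 FPU/mL


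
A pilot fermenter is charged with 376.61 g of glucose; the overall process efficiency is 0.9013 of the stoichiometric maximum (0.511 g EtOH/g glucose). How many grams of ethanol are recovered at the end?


Actual ethanol: m = 0.511 * 376.61 * 0.9013
m = 173.4531 g

173.4531 g


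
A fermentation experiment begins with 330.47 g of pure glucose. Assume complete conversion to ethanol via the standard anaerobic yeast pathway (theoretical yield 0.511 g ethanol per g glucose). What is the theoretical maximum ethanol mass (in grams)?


Theoretical ethanol yield: m_EtOH = 0.511 * m_glucose
m_EtOH = 0.511 * 330.47 = 168.8702 g

168.8702 g


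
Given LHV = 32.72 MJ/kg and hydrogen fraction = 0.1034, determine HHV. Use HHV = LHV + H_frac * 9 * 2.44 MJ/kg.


HHV = LHV + H_frac * 9 * 2.44
= 32.72 + 0.1034 * 9 * 2.44
= 34.9907 MJ/kg

34.9907 MJ/kg


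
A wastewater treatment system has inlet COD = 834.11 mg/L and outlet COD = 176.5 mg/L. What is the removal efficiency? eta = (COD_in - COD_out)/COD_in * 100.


eta = (COD_in - COD_out) / COD_in * 100
= (834.11 - 176.5) / 834.11 * 100
= 78.8397%

78.8397%


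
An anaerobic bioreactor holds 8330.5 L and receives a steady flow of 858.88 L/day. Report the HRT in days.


HRT = V / Q
= 8330.5 / 858.88
= 9.6993 days

9.6993 days


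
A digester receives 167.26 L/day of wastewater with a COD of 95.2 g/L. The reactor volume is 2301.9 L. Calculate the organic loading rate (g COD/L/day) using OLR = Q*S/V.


OLR = Q * S / V
= 167.26 * 95.2 / 2301.9
= 6.9174 g/L/day

6.9174 g/L/day


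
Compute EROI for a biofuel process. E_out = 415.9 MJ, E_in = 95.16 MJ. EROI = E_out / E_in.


EROI = E_out / E_in
= 415.9 / 95.16
= 4.3705

4.3705


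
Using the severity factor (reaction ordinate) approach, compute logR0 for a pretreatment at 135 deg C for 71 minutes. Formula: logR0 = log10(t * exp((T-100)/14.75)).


logR0 = log10(t * exp((T - 100) / 14.75))
= log10(71 * exp((135 - 100) / 14.75))
= 2.8818

2.8818


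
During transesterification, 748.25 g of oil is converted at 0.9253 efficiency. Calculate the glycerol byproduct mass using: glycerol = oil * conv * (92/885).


glycerol = oil * conv * (92/885)
= 748.25 * 0.9253 * 92 / 885
= 71.9737 g

71.9737 g


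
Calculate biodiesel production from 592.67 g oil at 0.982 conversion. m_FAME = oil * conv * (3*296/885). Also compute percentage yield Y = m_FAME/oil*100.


m_FAME = oil * conv * (3 * 296 / 885) = oil * conv * (888/885)
= 592.67 * 0.982 * 888 / 885
= 583.9748 g
Y = m_FAME / oil * 100 = conv * (888/885) * 100
= 0.982 * 888 / 885 * 100
= 98.53%

583.9748 g FAME; Y = 98.53%


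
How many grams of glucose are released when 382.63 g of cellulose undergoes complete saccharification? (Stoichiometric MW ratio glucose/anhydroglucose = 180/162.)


glucose = cellulose * 180/162
= 382.63 * 180/162
= 425.1444 g

425.1444 g


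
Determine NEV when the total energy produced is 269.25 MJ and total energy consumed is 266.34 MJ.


NEV = E_out - E_in
= 269.25 - 266.34
= 2.9100 MJ

2.9100 MJ


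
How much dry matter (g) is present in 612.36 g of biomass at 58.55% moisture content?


Wd = Ww * (1 - MC/100)
= 612.36 * (1 - 58.55/100)
= 253.8232 g

253.8232 g


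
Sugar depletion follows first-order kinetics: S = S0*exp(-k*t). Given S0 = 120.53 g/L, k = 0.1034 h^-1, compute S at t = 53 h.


S = S0 * exp(-k * t)
S = 120.53 * exp(-0.1034 * 53)
S = 0.5024 g/L

0.5024 g/L


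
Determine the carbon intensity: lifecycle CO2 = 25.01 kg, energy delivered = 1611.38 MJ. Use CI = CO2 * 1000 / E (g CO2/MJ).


CI = CO2 * 1000 / E
= 25.01 * 1000 / 1611.38
= 15.5209 g CO2/MJ

15.5209 g CO2/MJ


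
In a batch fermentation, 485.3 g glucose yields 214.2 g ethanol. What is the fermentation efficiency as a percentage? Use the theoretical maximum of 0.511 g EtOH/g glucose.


Fermentation efficiency = (actual / (0.511 * glucose)) * 100
= (214.2 / (0.511 * 485.3)) * 100
= 86.3750%

86.3750%


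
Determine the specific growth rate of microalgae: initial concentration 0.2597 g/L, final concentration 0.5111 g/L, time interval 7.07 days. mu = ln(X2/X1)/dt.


mu = ln(X2/X1) / dt
= ln(0.5111/0.2597) / 7.07
= 0.0958 per day

0.0958 per day


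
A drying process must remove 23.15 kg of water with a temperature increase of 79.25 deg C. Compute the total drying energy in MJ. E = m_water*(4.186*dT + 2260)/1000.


E = m_water * (4.186 * dT + 2260) / 1000
= 23.15 * (4.186 * 79.25 + 2260) / 1000
= 59.9988 MJ

59.9988 MJ


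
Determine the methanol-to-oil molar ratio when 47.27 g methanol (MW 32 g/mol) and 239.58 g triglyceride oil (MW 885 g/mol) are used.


Molar ratio = n_MeOH / n_oil = (MeOH/32) / (oil/885) = (MeOH * 885) / (32 * oil)
= (47.27 * 885) / (32 * 239.58)
= 5.4567

5.4567


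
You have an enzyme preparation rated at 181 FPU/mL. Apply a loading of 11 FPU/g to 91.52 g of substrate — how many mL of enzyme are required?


V = dosage * m_sub / activity
V = 11 * 91.52 / 181
V = 5.5620 mL

5.5620 mL


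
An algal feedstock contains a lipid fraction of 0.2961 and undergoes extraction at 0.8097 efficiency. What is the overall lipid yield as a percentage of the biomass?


Y = lipid_content * extraction_eff * 100
= 0.2961 * 0.8097 * 100
= 23.9752%

23.9752%


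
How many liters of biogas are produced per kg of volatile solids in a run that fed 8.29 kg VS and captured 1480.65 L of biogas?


Y = V / VS
= 1480.65 / 8.29
= 178.6068 L/kg VS

178.6068 L/kg VS


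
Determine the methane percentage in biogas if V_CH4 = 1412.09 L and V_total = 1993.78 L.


CH4% = V_CH4 / V_total * 100
= 1412.09 / 1993.78 * 100
= 70.8248%

70.8248%


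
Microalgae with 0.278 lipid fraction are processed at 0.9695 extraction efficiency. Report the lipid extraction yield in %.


Y = lipid_content * extraction_eff * 100
= 0.278 * 0.9695 * 100
= 26.9521%

26.9521%
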